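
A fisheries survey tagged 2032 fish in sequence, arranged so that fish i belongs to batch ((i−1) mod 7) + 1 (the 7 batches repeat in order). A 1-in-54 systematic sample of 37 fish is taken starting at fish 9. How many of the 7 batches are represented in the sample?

Consecutive selections differ by k = 54, so their batch numbers differ by 54 mod 7 = 5.
gcd(54, 7) = 1, so the sample visits 7/1 = 7 distinct residues mod 7.
Start 9 is batch 2; the batches hit are 1, 2, 3, 4, 5, 6, 7.

7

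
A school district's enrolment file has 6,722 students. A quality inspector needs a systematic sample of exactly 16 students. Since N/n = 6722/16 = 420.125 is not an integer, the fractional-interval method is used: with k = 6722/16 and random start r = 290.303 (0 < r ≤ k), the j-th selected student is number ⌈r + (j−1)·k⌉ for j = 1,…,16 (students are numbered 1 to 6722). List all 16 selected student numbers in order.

291, 711, 1131, 1551, 1971, 2391, 2812, 3232, 3652, 4072, 4492, 4912, 5332, 5752, 6173, 6593

j=1: r + 0k = 290.303 → ⌈·⌉ = 291
j=2: r + 1k = 710.428 → ⌈·⌉ = 711
j=3: r + 2k = 1130.553 → ⌈·⌉ = 1131
j=4: r + 3k = 1550.678 → ⌈·⌉ = 1551
j=5: r + 4k = 1970.803 → ⌈·⌉ = 1971
j=6: r + 5k = 2390.928 → ⌈·⌉ = 2391
j=7: r + 6k = 2811.053 → ⌈·⌉ = 2812
j=8: r + 7k = 3231.178 → ⌈·⌉ = 3232
j=9: r + 8k = 3651.303 → ⌈·⌉ = 3652
j=10: r + 9k = 4071.428 → ⌈·⌉ = 4072
j=11: r + 10k = 4491.553 → ⌈·⌉ = 4492
j=12: r + 11k = 4911.678 → ⌈·⌉ = 4912
j=13: r + 12k = 5331.803 → ⌈·⌉ = 5332
j=14: r + 13k = 5751.928 → ⌈·⌉ = 5752
j=15: r + 14k = 6172.053 → ⌈·⌉ = 6173
j=16: r + 15k = 6592.178 → ⌈·⌉ = 6593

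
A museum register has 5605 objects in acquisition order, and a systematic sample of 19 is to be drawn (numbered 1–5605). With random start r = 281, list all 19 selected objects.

281, 576, 871, 1166, 1461, 1756, 2051, 2346, 2641, 2936, 3231, 3526, 3821, 4116, 4411, 4706, 5001, 5296, 5591

k = N/n = 5605/19 = 295
object 1: 281
object 2: 281 + 295 = 576
object 3: 576 + 295 = 871
object 4: 871 + 295 = 1166
object 5: 1166 + 295 = 1461
object 6: 1461 + 295 = 1756
object 7: 1756 + 295 = 2051
object 8: 2051 + 295 = 2346
object 9: 2346 + 295 = 2641
object 10: 2641 + 295 = 2936
object 11: 2936 + 295 = 3231
object 12: 3231 + 295 = 3526
object 13: 3526 + 295 = 3821
object 14: 3821 + 295 = 4116
object 15: 4116 + 295 = 4411
object 16: 4411 + 295 = 4706
object 17: 4706 + 295 = 5001
object 18: 5001 + 295 = 5296
object 19: 5296 + 295 = 5591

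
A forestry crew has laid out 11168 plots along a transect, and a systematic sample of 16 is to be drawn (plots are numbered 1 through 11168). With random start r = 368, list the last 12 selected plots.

3160, 3858, 4556, 5254, 5952, 6650, 7348, 8046, 8744, 9442, 10140, 10838

k = N/n = 11168/16 = 698
5th selection = 368 + 4×698 = 3160
6th: 3160 + 698 = 3858
7th: 3858 + 698 = 4556
8th: 4556 + 698 = 5254
9th: 5254 + 698 = 5952
10th: 5952 + 698 = 6650
11th: 6650 + 698 = 7348
12th: 7348 + 698 = 8046
13th: 8046 + 698 = 8744
14th: 8744 + 698 = 9442
15th: 9442 + 698 = 10140
16th: 10140 + 698 = 10838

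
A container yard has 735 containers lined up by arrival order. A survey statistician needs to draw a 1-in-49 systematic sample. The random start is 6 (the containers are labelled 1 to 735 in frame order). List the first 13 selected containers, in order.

6, 55, 104, 153, 202, 251, 300, 349, 398, 447, 496, 545, 594

container 1: 6
container 2: 6 + 49 = 55
container 3: 55 + 49 = 104
container 4: 104 + 49 = 153
container 5: 153 + 49 = 202
container 6: 202 + 49 = 251
container 7: 251 + 49 = 300
container 8: 300 + 49 = 349
container 9: 349 + 49 = 398
container 10: 398 + 49 = 447
container 11: 447 + 49 = 496
container 12: 496 + 49 = 545
container 13: 545 + 49 = 594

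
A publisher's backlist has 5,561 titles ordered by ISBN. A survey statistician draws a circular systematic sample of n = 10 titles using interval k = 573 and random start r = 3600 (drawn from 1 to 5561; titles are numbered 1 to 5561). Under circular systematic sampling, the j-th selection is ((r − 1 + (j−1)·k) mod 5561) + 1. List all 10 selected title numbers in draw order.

Selection 1: 3600
Selection 2: 3600 + 573 = 4173
Selection 3: 4173 + 573 = 4746
Selection 4: 4746 + 573 = 5319
Selection 5: 5319 + 573 = 5892 → 5892 − 5561 = 331
Selection 6: 331 + 573 = 904
Selection 7: 904 + 573 = 1477
Selection 8: 1477 + 573 = 2050
Selection 9: 2050 + 573 = 2623
Selection 10: 2623 + 573 = 3196

3600, 4173, 4746, 5319, 331, 904, 1477, 2050, 2623, 3196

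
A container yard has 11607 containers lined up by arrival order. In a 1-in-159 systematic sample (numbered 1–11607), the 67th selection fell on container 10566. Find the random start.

72

k = 159
r = 10566 − (67−1)×159 = 10566 − 10494 = 72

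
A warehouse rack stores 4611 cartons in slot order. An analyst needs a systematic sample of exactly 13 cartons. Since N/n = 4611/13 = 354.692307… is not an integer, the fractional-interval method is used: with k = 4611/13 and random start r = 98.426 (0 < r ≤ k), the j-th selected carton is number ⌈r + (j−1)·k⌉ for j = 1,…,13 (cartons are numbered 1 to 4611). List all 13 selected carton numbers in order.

99, 454, 808, 1163, 1518, 1872, 2227, 2582, 2936, 3291, 3646, 4001, 4355

j=1: r + 0k = 98.426 → ⌈·⌉ = 99
j=2: r + 1k = 453.118307… → ⌈·⌉ = 454
j=3: r + 2k = 807.810615… → ⌈·⌉ = 808
j=4: r + 3k = 1162.502923… → ⌈·⌉ = 1163
j=5: r + 4k = 1517.195230… → ⌈·⌉ = 1518
j=6: r + 5k = 1871.887538… → ⌈·⌉ = 1872
j=7: r + 6k = 2226.579846… → ⌈·⌉ = 2227
j=8: r + 7k = 2581.272153… → ⌈·⌉ = 2582
j=9: r + 8k = 2935.964461… → ⌈·⌉ = 2936
j=10: r + 9k = 3290.656769… → ⌈·⌉ = 3291
j=11: r + 10k = 3645.349076… → ⌈·⌉ = 3646
j=12: r + 11k = 4000.041384… → ⌈·⌉ = 4001
j=13: r + 12k = 4354.733692… → ⌈·⌉ = 4355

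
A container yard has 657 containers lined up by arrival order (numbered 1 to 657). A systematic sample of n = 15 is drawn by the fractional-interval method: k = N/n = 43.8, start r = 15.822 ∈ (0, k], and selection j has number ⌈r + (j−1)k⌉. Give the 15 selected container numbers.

j=1: r + 0k = 15.822 → ⌈·⌉ = 16
j=2: r + 1k = 59.622 → ⌈·⌉ = 60
j=3: r + 2k = 103.422 → ⌈·⌉ = 104
j=4: r + 3k = 147.222 → ⌈·⌉ = 148
j=5: r + 4k = 191.022 → ⌈·⌉ = 192
j=6: r + 5k = 234.822 → ⌈·⌉ = 235
j=7: r + 6k = 278.622 → ⌈·⌉ = 279
j=8: r + 7k = 322.422 → ⌈·⌉ = 323
j=9: r + 8k = 366.222 → ⌈·⌉ = 367
j=10: r + 9k = 410.022 → ⌈·⌉ = 411
j=11: r + 10k = 453.822 → ⌈·⌉ = 454
j=12: r + 11k = 497.622 → ⌈·⌉ = 498
j=13: r + 12k = 541.422 → ⌈·⌉ = 542
j=14: r + 13k = 585.222 → ⌈·⌉ = 586
j=15: r + 14k = 629.022 → ⌈·⌉ = 630

16, 60, 104, 148, 192, 235, 279, 323, 367, 411, 454, 498, 542, 586, 630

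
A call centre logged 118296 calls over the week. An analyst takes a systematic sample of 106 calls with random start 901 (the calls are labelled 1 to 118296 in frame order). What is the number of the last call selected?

118081

k = 118296/106 = 1116
106th selection = r + (106−1)·k = 901 + 105×1116 = 901 + 117180 = 118081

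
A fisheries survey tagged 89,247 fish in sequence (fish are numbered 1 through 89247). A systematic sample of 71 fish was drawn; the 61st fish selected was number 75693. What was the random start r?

273

k = 89247/71 = 1257
r = 75693 − (61−1)×1257 = 75693 − 75420 = 273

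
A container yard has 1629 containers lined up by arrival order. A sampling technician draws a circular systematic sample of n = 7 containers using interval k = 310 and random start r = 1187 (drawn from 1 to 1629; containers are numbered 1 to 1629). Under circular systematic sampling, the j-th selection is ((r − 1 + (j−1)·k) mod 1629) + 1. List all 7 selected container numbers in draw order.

Selection 1: 1187
Selection 2: 1187 + 310 = 1497
Selection 3: 1497 + 310 = 1807 → 1807 − 1629 = 178
Selection 4: 178 + 310 = 488
Selection 5: 488 + 310 = 798
Selection 6: 798 + 310 = 1108
Selection 7: 1108 + 310 = 1418

1187, 1497, 178, 488, 798, 1108, 1418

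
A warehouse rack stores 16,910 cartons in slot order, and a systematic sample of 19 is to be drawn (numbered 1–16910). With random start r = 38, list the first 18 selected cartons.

k = N/n = 16910/19 = 890
carton 1: 38
carton 2: 38 + 890 = 928
carton 3: 928 + 890 = 1818
carton 4: 1818 + 890 = 2708
carton 5: 2708 + 890 = 3598
carton 6: 3598 + 890 = 4488
carton 7: 4488 + 890 = 5378
carton 8: 5378 + 890 = 6268
carton 9: 6268 + 890 = 7158
carton 10: 7158 + 890 = 8048
carton 11: 8048 + 890 = 8938
carton 12: 8938 + 890 = 9828
carton 13: 9828 + 890 = 10718
carton 14: 10718 + 890 = 11608
carton 15: 11608 + 890 = 12498
carton 16: 12498 + 890 = 13388
carton 17: 13388 + 890 = 14278
carton 18: 14278 + 890 = 15168

38, 928, 1818, 2708, 3598, 4488, 5378, 6268, 7158, 8048, 8938, 9828, 10718, 11608, 12498, 13388, 14278, 15168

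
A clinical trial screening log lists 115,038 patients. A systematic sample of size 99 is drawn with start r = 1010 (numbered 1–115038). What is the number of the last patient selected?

114886

k = 115038/99 = 1162
99th selection = r + (99−1)·k = 1010 + 98×1162 = 1010 + 113876 = 114886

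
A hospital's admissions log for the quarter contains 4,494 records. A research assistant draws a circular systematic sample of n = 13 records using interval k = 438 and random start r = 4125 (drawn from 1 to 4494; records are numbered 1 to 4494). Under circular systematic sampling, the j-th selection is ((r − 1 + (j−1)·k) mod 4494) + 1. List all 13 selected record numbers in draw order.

4125, 69, 507, 945, 1383, 1821, 2259, 2697, 3135, 3573, 4011, 4449, 393

Selection 1: 4125
Selection 2: 4125 + 438 = 4563 → 4563 − 4494 = 69
Selection 3: 69 + 438 = 507
Selection 4: 507 + 438 = 945
Selection 5: 945 + 438 = 1383
Selection 6: 1383 + 438 = 1821
Selection 7: 1821 + 438 = 2259
Selection 8: 2259 + 438 = 2697
Selection 9: 2697 + 438 = 3135
Selection 10: 3135 + 438 = 3573
Selection 11: 3573 + 438 = 4011
Selection 12: 4011 + 438 = 4449
Selection 13: 4449 + 438 = 4887 → 4887 − 4494 = 393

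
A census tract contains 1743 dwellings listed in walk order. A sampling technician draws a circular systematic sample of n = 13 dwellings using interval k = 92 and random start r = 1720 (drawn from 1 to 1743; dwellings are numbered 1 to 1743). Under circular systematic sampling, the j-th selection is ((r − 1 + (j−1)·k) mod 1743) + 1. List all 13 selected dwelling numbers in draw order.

Selection 1: 1720
Selection 2: 1720 + 92 = 1812 → 1812 − 1743 = 69
Selection 3: 69 + 92 = 161
Selection 4: 161 + 92 = 253
Selection 5: 253 + 92 = 345
Selection 6: 345 + 92 = 437
Selection 7: 437 + 92 = 529
Selection 8: 529 + 92 = 621
Selection 9: 621 + 92 = 713
Selection 10: 713 + 92 = 805
Selection 11: 805 + 92 = 897
Selection 12: 897 + 92 = 989
Selection 13: 989 + 92 = 1081

1720, 69, 161, 253, 345, 437, 529, 621, 713, 805, 897, 989, 1081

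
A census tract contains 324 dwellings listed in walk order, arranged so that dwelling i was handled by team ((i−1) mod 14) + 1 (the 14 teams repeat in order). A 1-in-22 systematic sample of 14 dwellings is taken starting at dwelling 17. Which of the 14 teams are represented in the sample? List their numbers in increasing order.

Consecutive selections differ by k = 22, so their team numbers differ by 22 mod 14 = 8.
gcd(22, 14) = 2, so the sample visits 14/2 = 7 distinct residues mod 14.
Start 17 is team 3; the teams hit are 1, 3, 5, 7, 9, 11, 13.

1, 3, 5, 7, 9, 11, 13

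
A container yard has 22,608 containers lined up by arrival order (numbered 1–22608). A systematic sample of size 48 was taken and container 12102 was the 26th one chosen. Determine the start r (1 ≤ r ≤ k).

k = 22608/48 = 471
r = 12102 − (26−1)×471 = 12102 − 11775 = 327

327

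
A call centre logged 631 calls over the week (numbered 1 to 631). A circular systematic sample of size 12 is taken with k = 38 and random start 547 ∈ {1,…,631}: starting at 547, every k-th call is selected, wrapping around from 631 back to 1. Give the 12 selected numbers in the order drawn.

Selection 1: 547
Selection 2: 547 + 38 = 585
Selection 3: 585 + 38 = 623
Selection 4: 623 + 38 = 661 → 661 − 631 = 30
Selection 5: 30 + 38 = 68
Selection 6: 68 + 38 = 106
Selection 7: 106 + 38 = 144
Selection 8: 144 + 38 = 182
Selection 9: 182 + 38 = 220
Selection 10: 220 + 38 = 258
Selection 11: 258 + 38 = 296
Selection 12: 296 + 38 = 334

547, 585, 623, 30, 68, 106, 144, 182, 220, 258, 296, 334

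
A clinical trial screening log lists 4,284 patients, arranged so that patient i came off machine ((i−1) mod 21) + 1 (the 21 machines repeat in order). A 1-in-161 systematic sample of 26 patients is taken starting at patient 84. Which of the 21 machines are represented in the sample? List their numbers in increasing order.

7, 14, 21

Consecutive selections differ by k = 161, so their machine numbers differ by 161 mod 21 = 14.
gcd(161, 21) = 7, so the sample visits 21/7 = 3 distinct residues mod 21.
Start 84 is machine 21; the machines hit are 7, 14, 21.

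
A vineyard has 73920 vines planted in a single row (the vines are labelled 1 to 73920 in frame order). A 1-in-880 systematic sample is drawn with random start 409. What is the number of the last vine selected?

k = 880
84th selection = r + (84−1)·k = 409 + 83×880 = 409 + 73040 = 73449

73449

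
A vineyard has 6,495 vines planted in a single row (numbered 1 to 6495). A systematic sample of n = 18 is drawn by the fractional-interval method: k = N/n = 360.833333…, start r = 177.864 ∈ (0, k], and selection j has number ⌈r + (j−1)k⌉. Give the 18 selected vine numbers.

j=1: r + 0k = 177.864 → ⌈·⌉ = 178
j=2: r + 1k = 538.697333… → ⌈·⌉ = 539
j=3: r + 2k = 899.530666… → ⌈·⌉ = 900
j=4: r + 3k = 1260.364 → ⌈·⌉ = 1261
j=5: r + 4k = 1621.197333… → ⌈·⌉ = 1622
j=6: r + 5k = 1982.030666… → ⌈·⌉ = 1983
j=7: r + 6k = 2342.864 → ⌈·⌉ = 2343
j=8: r + 7k = 2703.697333… → ⌈·⌉ = 2704
j=9: r + 8k = 3064.530666… → ⌈·⌉ = 3065
j=10: r + 9k = 3425.364 → ⌈·⌉ = 3426
j=11: r + 10k = 3786.197333… → ⌈·⌉ = 3787
j=12: r + 11k = 4147.030666… → ⌈·⌉ = 4148
j=13: r + 12k = 4507.864 → ⌈·⌉ = 4508
j=14: r + 13k = 4868.697333… → ⌈·⌉ = 4869
j=15: r + 14k = 5229.530666… → ⌈·⌉ = 5230
j=16: r + 15k = 5590.364 → ⌈·⌉ = 5591
j=17: r + 16k = 5951.197333… → ⌈·⌉ = 5952
j=18: r + 17k = 6312.030666… → ⌈·⌉ = 6313

178, 539, 900, 1261, 1622, 1983, 2343, 2704, 3065, 3426, 3787, 4148, 4508, 4869, 5230, 5591, 5952, 6313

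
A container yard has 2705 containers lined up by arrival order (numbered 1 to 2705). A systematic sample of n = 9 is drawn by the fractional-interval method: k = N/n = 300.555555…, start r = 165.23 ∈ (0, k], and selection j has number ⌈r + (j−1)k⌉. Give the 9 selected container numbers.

j=1: r + 0k = 165.23 → ⌈·⌉ = 166
j=2: r + 1k = 465.785555… → ⌈·⌉ = 466
j=3: r + 2k = 766.341111… → ⌈·⌉ = 767
j=4: r + 3k = 1066.896666… → ⌈·⌉ = 1067
j=5: r + 4k = 1367.452222… → ⌈·⌉ = 1368
j=6: r + 5k = 1668.007777… → ⌈·⌉ = 1669
j=7: r + 6k = 1968.563333… → ⌈·⌉ = 1969
j=8: r + 7k = 2269.118888… → ⌈·⌉ = 2270
j=9: r + 8k = 2569.674444… → ⌈·⌉ = 2570

166, 466, 767, 1067, 1368, 1669, 1969, 2270, 2570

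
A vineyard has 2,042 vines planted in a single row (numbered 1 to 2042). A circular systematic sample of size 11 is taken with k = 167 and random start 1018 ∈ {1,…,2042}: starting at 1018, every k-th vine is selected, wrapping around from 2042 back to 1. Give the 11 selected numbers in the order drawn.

Selection 1: 1018
Selection 2: 1018 + 167 = 1185
Selection 3: 1185 + 167 = 1352
Selection 4: 1352 + 167 = 1519
Selection 5: 1519 + 167 = 1686
Selection 6: 1686 + 167 = 1853
Selection 7: 1853 + 167 = 2020
Selection 8: 2020 + 167 = 2187 → 2187 − 2042 = 145
Selection 9: 145 + 167 = 312
Selection 10: 312 + 167 = 479
Selection 11: 479 + 167 = 646

1018, 1185, 1352, 1519, 1686, 1853, 2020, 145, 312, 479, 646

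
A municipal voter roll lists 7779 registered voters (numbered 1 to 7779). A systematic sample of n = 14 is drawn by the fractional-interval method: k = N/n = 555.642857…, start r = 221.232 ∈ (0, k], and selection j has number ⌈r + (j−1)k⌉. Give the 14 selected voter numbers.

j=1: r + 0k = 221.232 → ⌈·⌉ = 222
j=2: r + 1k = 776.874857… → ⌈·⌉ = 777
j=3: r + 2k = 1332.517714… → ⌈·⌉ = 1333
j=4: r + 3k = 1888.160571… → ⌈·⌉ = 1889
j=5: r + 4k = 2443.803428… → ⌈·⌉ = 2444
j=6: r + 5k = 2999.446285… → ⌈·⌉ = 3000
j=7: r + 6k = 3555.089142… → ⌈·⌉ = 3556
j=8: r + 7k = 4110.732 → ⌈·⌉ = 4111
j=9: r + 8k = 4666.374857… → ⌈·⌉ = 4667
j=10: r + 9k = 5222.017714… → ⌈·⌉ = 5223
j=11: r + 10k = 5777.660571… → ⌈·⌉ = 5778
j=12: r + 11k = 6333.303428… → ⌈·⌉ = 6334
j=13: r + 12k = 6888.946285… → ⌈·⌉ = 6889
j=14: r + 13k = 7444.589142… → ⌈·⌉ = 7445

222, 777, 1333, 1889, 2444, 3000, 3556, 4111, 4667, 5223, 5778, 6334, 6889, 7445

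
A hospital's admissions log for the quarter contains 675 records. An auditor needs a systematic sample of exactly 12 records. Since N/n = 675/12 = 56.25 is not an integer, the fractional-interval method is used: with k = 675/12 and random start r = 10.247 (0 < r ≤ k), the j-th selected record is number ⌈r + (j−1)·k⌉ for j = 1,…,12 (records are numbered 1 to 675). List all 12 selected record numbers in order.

j=1: r + 0k = 10.247 → ⌈·⌉ = 11
j=2: r + 1k = 66.497 → ⌈·⌉ = 67
j=3: r + 2k = 122.747 → ⌈·⌉ = 123
j=4: r + 3k = 178.997 → ⌈·⌉ = 179
j=5: r + 4k = 235.247 → ⌈·⌉ = 236
j=6: r + 5k = 291.497 → ⌈·⌉ = 292
j=7: r + 6k = 347.747 → ⌈·⌉ = 348
j=8: r + 7k = 403.997 → ⌈·⌉ = 404
j=9: r + 8k = 460.247 → ⌈·⌉ = 461
j=10: r + 9k = 516.497 → ⌈·⌉ = 517
j=11: r + 10k = 572.747 → ⌈·⌉ = 573
j=12: r + 11k = 628.997 → ⌈·⌉ = 629

11, 67, 123, 179, 236, 292, 348, 404, 461, 517, 573, 629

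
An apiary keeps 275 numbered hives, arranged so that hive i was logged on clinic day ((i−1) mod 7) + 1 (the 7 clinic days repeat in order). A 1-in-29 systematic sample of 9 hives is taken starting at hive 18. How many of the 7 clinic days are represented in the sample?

7

Consecutive selections differ by k = 29, so their clinic day numbers differ by 29 mod 7 = 1.
gcd(29, 7) = 1, so the sample visits 7/1 = 7 distinct residues mod 7.
Start 18 is clinic day 4; the clinic days hit are 1, 2, 3, 4, 5, 6, 7.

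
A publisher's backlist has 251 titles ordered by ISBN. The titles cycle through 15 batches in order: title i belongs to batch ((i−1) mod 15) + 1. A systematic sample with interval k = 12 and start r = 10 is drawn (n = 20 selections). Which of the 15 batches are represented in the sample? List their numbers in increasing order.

Consecutive selections differ by k = 12, so their batch numbers differ by 12 mod 15 = 12.
gcd(12, 15) = 3, so the sample visits 15/3 = 5 distinct residues mod 15.
Start 10 is batch 10; the batches hit are 1, 4, 7, 10, 13.

1, 4, 7, 10, 13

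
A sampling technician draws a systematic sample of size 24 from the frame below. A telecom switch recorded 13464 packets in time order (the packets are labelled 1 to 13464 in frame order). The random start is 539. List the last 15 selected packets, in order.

5588, 6149, 6710, 7271, 7832, 8393, 8954, 9515, 10076, 10637, 11198, 11759, 12320, 12881, 13442

k = N/n = 13464/24 = 561
10th selection = 539 + 9×561 = 5588
11th: 5588 + 561 = 6149
12th: 6149 + 561 = 6710
13th: 6710 + 561 = 7271
14th: 7271 + 561 = 7832
15th: 7832 + 561 = 8393
16th: 8393 + 561 = 8954
17th: 8954 + 561 = 9515
18th: 9515 + 561 = 10076
19th: 10076 + 561 = 10637
20th: 10637 + 561 = 11198
21st: 11198 + 561 = 11759
22nd: 11759 + 561 = 12320
23rd: 12320 + 561 = 12881
24th: 12881 + 561 = 13442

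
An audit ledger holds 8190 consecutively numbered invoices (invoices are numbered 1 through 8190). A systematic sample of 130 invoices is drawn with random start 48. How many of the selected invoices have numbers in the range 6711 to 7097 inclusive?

k = 8190/130 = 63
First selection ≥ 6711: 48 + ⌈(6711−48)/63⌉·63 = 48 + 106×63 = 6726
Last selection ≤ 7097: 48 + ⌊(7097−48)/63⌋·63 = 48 + 111×63 = 7041
Count = 111 − 106 + 1 = 6

6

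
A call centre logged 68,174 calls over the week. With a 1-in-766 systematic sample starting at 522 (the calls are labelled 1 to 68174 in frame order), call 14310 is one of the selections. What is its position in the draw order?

19

k = 766
position = (14310 − 522)/766 + 1 = 13788/766 + 1 = 18 + 1 = 19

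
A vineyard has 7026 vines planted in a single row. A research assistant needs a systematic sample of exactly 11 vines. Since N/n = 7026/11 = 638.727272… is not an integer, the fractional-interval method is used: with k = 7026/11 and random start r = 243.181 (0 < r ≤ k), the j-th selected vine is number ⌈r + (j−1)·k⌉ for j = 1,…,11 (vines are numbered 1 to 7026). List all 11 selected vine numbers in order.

244, 882, 1521, 2160, 2799, 3437, 4076, 4715, 5353, 5992, 6631

j=1: r + 0k = 243.181 → ⌈·⌉ = 244
j=2: r + 1k = 881.908272… → ⌈·⌉ = 882
j=3: r + 2k = 1520.635545… → ⌈·⌉ = 1521
j=4: r + 3k = 2159.362818… → ⌈·⌉ = 2160
j=5: r + 4k = 2798.090090… → ⌈·⌉ = 2799
j=6: r + 5k = 3436.817363… → ⌈·⌉ = 3437
j=7: r + 6k = 4075.544636… → ⌈·⌉ = 4076
j=8: r + 7k = 4714.271909… → ⌈·⌉ = 4715
j=9: r + 8k = 5352.999181… → ⌈·⌉ = 5353
j=10: r + 9k = 5991.726454… → ⌈·⌉ = 5992
j=11: r + 10k = 6630.453727… → ⌈·⌉ = 6631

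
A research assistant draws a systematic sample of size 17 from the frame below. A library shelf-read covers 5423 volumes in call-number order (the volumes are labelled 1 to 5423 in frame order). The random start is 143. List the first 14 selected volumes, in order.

143, 462, 781, 1100, 1419, 1738, 2057, 2376, 2695, 3014, 3333, 3652, 3971, 4290

k = N/n = 5423/17 = 319
volume 1: 143
volume 2: 143 + 319 = 462
volume 3: 462 + 319 = 781
volume 4: 781 + 319 = 1100
volume 5: 1100 + 319 = 1419
volume 6: 1419 + 319 = 1738
volume 7: 1738 + 319 = 2057
volume 8: 2057 + 319 = 2376
volume 9: 2376 + 319 = 2695
volume 10: 2695 + 319 = 3014
volume 11: 3014 + 319 = 3333
volume 12: 3333 + 319 = 3652
volume 13: 3652 + 319 = 3971
volume 14: 3971 + 319 = 4290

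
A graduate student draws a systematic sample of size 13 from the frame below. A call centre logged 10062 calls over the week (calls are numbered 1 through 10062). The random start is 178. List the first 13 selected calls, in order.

k = N/n = 10062/13 = 774
call 1: 178
call 2: 178 + 774 = 952
call 3: 952 + 774 = 1726
call 4: 1726 + 774 = 2500
call 5: 2500 + 774 = 3274
call 6: 3274 + 774 = 4048
call 7: 4048 + 774 = 4822
call 8: 4822 + 774 = 5596
call 9: 5596 + 774 = 6370
call 10: 6370 + 774 = 7144
call 11: 7144 + 774 = 7918
call 12: 7918 + 774 = 8692
call 13: 8692 + 774 = 9466

178, 952, 1726, 2500, 3274, 4048, 4822, 5596, 6370, 7144, 7918, 8692, 9466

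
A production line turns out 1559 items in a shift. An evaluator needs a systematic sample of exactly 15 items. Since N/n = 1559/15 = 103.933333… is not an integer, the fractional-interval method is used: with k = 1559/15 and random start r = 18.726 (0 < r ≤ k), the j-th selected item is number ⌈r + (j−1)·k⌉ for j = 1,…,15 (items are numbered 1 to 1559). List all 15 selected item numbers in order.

19, 123, 227, 331, 435, 539, 643, 747, 851, 955, 1059, 1162, 1266, 1370, 1474

j=1: r + 0k = 18.726 → ⌈·⌉ = 19
j=2: r + 1k = 122.659333… → ⌈·⌉ = 123
j=3: r + 2k = 226.592666… → ⌈·⌉ = 227
j=4: r + 3k = 330.526 → ⌈·⌉ = 331
j=5: r + 4k = 434.459333… → ⌈·⌉ = 435
j=6: r + 5k = 538.392666… → ⌈·⌉ = 539
j=7: r + 6k = 642.326 → ⌈·⌉ = 643
j=8: r + 7k = 746.259333… → ⌈·⌉ = 747
j=9: r + 8k = 850.192666… → ⌈·⌉ = 851
j=10: r + 9k = 954.126 → ⌈·⌉ = 955
j=11: r + 10k = 1058.059333… → ⌈·⌉ = 1059
j=12: r + 11k = 1161.992666… → ⌈·⌉ = 1162
j=13: r + 12k = 1265.926 → ⌈·⌉ = 1266
j=14: r + 13k = 1369.859333… → ⌈·⌉ = 1370
j=15: r + 14k = 1473.792666… → ⌈·⌉ = 1474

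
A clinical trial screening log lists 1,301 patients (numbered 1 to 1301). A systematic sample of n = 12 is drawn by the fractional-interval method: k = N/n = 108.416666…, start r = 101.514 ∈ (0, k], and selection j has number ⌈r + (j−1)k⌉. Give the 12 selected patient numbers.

j=1: r + 0k = 101.514 → ⌈·⌉ = 102
j=2: r + 1k = 209.930666… → ⌈·⌉ = 210
j=3: r + 2k = 318.347333… → ⌈·⌉ = 319
j=4: r + 3k = 426.764 → ⌈·⌉ = 427
j=5: r + 4k = 535.180666… → ⌈·⌉ = 536
j=6: r + 5k = 643.597333… → ⌈·⌉ = 644
j=7: r + 6k = 752.014 → ⌈·⌉ = 753
j=8: r + 7k = 860.430666… → ⌈·⌉ = 861
j=9: r + 8k = 968.847333… → ⌈·⌉ = 969
j=10: r + 9k = 1077.264 → ⌈·⌉ = 1078
j=11: r + 10k = 1185.680666… → ⌈·⌉ = 1186
j=12: r + 11k = 1294.097333… → ⌈·⌉ = 1295

102, 210, 319, 427, 536, 644, 753, 861, 969, 1078, 1186, 1295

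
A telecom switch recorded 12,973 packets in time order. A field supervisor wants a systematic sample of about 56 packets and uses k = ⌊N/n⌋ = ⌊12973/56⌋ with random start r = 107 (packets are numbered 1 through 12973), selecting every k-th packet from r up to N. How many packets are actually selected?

k = ⌊12973/56⌋ = 231
Achieved size = ⌊(12973 − 107)/231⌋ + 1 = ⌊12866/231⌋ + 1 = 55 + 1 = 56
(last selection: 107 + 55×231 = 12812 ≤ 12973; next would be 13043 > 12973)

56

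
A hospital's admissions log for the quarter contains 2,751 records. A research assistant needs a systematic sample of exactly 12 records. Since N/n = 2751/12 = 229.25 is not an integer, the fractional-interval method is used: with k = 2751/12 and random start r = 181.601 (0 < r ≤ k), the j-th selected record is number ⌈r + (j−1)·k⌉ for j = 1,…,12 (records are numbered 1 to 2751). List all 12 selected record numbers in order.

182, 411, 641, 870, 1099, 1328, 1558, 1787, 2016, 2245, 2475, 2704

j=1: r + 0k = 181.601 → ⌈·⌉ = 182
j=2: r + 1k = 410.851 → ⌈·⌉ = 411
j=3: r + 2k = 640.101 → ⌈·⌉ = 641
j=4: r + 3k = 869.351 → ⌈·⌉ = 870
j=5: r + 4k = 1098.601 → ⌈·⌉ = 1099
j=6: r + 5k = 1327.851 → ⌈·⌉ = 1328
j=7: r + 6k = 1557.101 → ⌈·⌉ = 1558
j=8: r + 7k = 1786.351 → ⌈·⌉ = 1787
j=9: r + 8k = 2015.601 → ⌈·⌉ = 2016
j=10: r + 9k = 2244.851 → ⌈·⌉ = 2245
j=11: r + 10k = 2474.101 → ⌈·⌉ = 2475
j=12: r + 11k = 2703.351 → ⌈·⌉ = 2704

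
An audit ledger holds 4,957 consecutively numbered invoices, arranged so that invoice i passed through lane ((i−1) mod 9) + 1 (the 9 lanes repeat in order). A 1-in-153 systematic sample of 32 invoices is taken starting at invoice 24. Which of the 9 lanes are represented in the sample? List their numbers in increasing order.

Consecutive selections differ by k = 153, so their lane numbers differ by 153 mod 9 = 0.
gcd(153, 9) = 9, so the sample visits 9/9 = 1 distinct residues mod 9.
Start 24 is lane 6; the lanes hit are 6.

6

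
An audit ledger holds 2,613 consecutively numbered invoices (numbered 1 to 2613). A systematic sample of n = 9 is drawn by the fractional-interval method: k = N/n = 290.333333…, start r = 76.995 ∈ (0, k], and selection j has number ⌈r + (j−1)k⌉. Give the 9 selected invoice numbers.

77, 368, 658, 948, 1239, 1529, 1819, 2110, 2400

j=1: r + 0k = 76.995 → ⌈·⌉ = 77
j=2: r + 1k = 367.328333… → ⌈·⌉ = 368
j=3: r + 2k = 657.661666… → ⌈·⌉ = 658
j=4: r + 3k = 947.995 → ⌈·⌉ = 948
j=5: r + 4k = 1238.328333… → ⌈·⌉ = 1239
j=6: r + 5k = 1528.661666… → ⌈·⌉ = 1529
j=7: r + 6k = 1818.995 → ⌈·⌉ = 1819
j=8: r + 7k = 2109.328333… → ⌈·⌉ = 2110
j=9: r + 8k = 2399.661666… → ⌈·⌉ = 2400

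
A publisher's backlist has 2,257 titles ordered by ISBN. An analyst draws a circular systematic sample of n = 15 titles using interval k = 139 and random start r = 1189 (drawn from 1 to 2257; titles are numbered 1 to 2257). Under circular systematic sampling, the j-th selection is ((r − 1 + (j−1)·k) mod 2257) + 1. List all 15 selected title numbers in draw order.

1189, 1328, 1467, 1606, 1745, 1884, 2023, 2162, 44, 183, 322, 461, 600, 739, 878

Selection 1: 1189
Selection 2: 1189 + 139 = 1328
Selection 3: 1328 + 139 = 1467
Selection 4: 1467 + 139 = 1606
Selection 5: 1606 + 139 = 1745
Selection 6: 1745 + 139 = 1884
Selection 7: 1884 + 139 = 2023
Selection 8: 2023 + 139 = 2162
Selection 9: 2162 + 139 = 2301 → 2301 − 2257 = 44
Selection 10: 44 + 139 = 183
Selection 11: 183 + 139 = 322
Selection 12: 322 + 139 = 461
Selection 13: 461 + 139 = 600
Selection 14: 600 + 139 = 739
Selection 15: 739 + 139 = 878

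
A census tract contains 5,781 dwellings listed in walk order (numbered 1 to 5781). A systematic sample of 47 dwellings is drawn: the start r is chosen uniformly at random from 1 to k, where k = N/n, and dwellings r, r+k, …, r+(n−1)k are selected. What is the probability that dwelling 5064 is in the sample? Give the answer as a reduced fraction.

1/123

k = 5781/47 = 123.
Dwelling 5064 is selected iff r ≡ 5064 (mod 123); exactly one such r in {1,…,123}.
Inclusion probability = 1/123.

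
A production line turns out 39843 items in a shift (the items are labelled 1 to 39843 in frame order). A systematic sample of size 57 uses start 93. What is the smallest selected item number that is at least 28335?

28752

k = 39843/57 = 699
Steps past start: ⌈(28335 − 93)/699⌉ = ⌈28242/699⌉ = 41
Selected item: 93 + 41×699 = 28752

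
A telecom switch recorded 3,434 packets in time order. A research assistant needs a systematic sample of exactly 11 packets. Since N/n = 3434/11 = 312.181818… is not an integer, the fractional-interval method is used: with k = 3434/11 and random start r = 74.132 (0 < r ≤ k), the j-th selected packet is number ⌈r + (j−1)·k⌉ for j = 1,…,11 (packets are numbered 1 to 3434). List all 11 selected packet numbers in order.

75, 387, 699, 1011, 1323, 1636, 1948, 2260, 2572, 2884, 3196

j=1: r + 0k = 74.132 → ⌈·⌉ = 75
j=2: r + 1k = 386.313818… → ⌈·⌉ = 387
j=3: r + 2k = 698.495636… → ⌈·⌉ = 699
j=4: r + 3k = 1010.677454… → ⌈·⌉ = 1011
j=5: r + 4k = 1322.859272… → ⌈·⌉ = 1323
j=6: r + 5k = 1635.041090… → ⌈·⌉ = 1636
j=7: r + 6k = 1947.222909… → ⌈·⌉ = 1948
j=8: r + 7k = 2259.404727… → ⌈·⌉ = 2260
j=9: r + 8k = 2571.586545… → ⌈·⌉ = 2572
j=10: r + 9k = 2883.768363… → ⌈·⌉ = 2884
j=11: r + 10k = 3195.950181… → ⌈·⌉ = 3196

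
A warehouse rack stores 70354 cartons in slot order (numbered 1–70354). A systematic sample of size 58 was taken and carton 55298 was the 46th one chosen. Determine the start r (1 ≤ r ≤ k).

k = 70354/58 = 1213
r = 55298 − (46−1)×1213 = 55298 − 54585 = 713

713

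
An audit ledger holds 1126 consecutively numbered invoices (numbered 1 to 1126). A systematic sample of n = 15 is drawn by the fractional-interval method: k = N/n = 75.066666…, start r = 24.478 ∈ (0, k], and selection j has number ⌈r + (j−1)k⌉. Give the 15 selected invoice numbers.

j=1: r + 0k = 24.478 → ⌈·⌉ = 25
j=2: r + 1k = 99.544666… → ⌈·⌉ = 100
j=3: r + 2k = 174.611333… → ⌈·⌉ = 175
j=4: r + 3k = 249.678 → ⌈·⌉ = 250
j=5: r + 4k = 324.744666… → ⌈·⌉ = 325
j=6: r + 5k = 399.811333… → ⌈·⌉ = 400
j=7: r + 6k = 474.878 → ⌈·⌉ = 475
j=8: r + 7k = 549.944666… → ⌈·⌉ = 550
j=9: r + 8k = 625.011333… → ⌈·⌉ = 626
j=10: r + 9k = 700.078 → ⌈·⌉ = 701
j=11: r + 10k = 775.144666… → ⌈·⌉ = 776
j=12: r + 11k = 850.211333… → ⌈·⌉ = 851
j=13: r + 12k = 925.278 → ⌈·⌉ = 926
j=14: r + 13k = 1000.344666… → ⌈·⌉ = 1001
j=15: r + 14k = 1075.411333… → ⌈·⌉ = 1076

25, 100, 175, 250, 325, 400, 475, 550, 626, 701, 776, 851, 926, 1001, 1076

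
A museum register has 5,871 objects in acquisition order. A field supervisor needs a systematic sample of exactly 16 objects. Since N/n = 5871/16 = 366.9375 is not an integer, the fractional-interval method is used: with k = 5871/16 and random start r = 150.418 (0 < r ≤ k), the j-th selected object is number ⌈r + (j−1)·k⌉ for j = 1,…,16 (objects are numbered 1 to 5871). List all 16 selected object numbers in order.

151, 518, 885, 1252, 1619, 1986, 2353, 2719, 3086, 3453, 3820, 4187, 4554, 4921, 5288, 5655

j=1: r + 0k = 150.418 → ⌈·⌉ = 151
j=2: r + 1k = 517.3555 → ⌈·⌉ = 518
j=3: r + 2k = 884.293 → ⌈·⌉ = 885
j=4: r + 3k = 1251.2305 → ⌈·⌉ = 1252
j=5: r + 4k = 1618.168 → ⌈·⌉ = 1619
j=6: r + 5k = 1985.1055 → ⌈·⌉ = 1986
j=7: r + 6k = 2352.043 → ⌈·⌉ = 2353
j=8: r + 7k = 2718.9805 → ⌈·⌉ = 2719
j=9: r + 8k = 3085.918 → ⌈·⌉ = 3086
j=10: r + 9k = 3452.8555 → ⌈·⌉ = 3453
j=11: r + 10k = 3819.793 → ⌈·⌉ = 3820
j=12: r + 11k = 4186.7305 → ⌈·⌉ = 4187
j=13: r + 12k = 4553.668 → ⌈·⌉ = 4554
j=14: r + 13k = 4920.6055 → ⌈·⌉ = 4921
j=15: r + 14k = 5287.543 → ⌈·⌉ = 5288
j=16: r + 15k = 5654.4805 → ⌈·⌉ = 5655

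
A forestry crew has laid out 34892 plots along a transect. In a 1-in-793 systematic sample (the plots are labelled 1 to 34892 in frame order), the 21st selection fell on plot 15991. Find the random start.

k = 793
r = 15991 − (21−1)×793 = 15991 − 15860 = 131

131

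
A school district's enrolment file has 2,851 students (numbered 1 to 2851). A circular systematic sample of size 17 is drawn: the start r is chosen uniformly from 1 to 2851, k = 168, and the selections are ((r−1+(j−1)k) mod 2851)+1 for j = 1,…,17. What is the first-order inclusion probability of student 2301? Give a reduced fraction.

17/2851

For each position j, as r ranges over 1…2851 the j-th selection hits every student exactly once, so student 2301 is selected for exactly 17 of the 2851 starts.
Inclusion probability = 17/2851.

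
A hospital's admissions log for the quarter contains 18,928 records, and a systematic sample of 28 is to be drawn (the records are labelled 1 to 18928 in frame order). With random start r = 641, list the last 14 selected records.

10105, 10781, 11457, 12133, 12809, 13485, 14161, 14837, 15513, 16189, 16865, 17541, 18217, 18893

k = N/n = 18928/28 = 676
15th selection = 641 + 14×676 = 10105
16th: 10105 + 676 = 10781
17th: 10781 + 676 = 11457
18th: 11457 + 676 = 12133
19th: 12133 + 676 = 12809
20th: 12809 + 676 = 13485
21st: 13485 + 676 = 14161
22nd: 14161 + 676 = 14837
23rd: 14837 + 676 = 15513
24th: 15513 + 676 = 16189
25th: 16189 + 676 = 16865
26th: 16865 + 676 = 17541
27th: 17541 + 676 = 18217
28th: 18217 + 676 = 18893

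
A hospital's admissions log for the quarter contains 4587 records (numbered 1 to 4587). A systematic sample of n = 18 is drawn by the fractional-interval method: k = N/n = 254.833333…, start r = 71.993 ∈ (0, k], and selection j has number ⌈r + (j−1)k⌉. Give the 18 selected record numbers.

72, 327, 582, 837, 1092, 1347, 1601, 1856, 2111, 2366, 2621, 2876, 3130, 3385, 3640, 3895, 4150, 4405

j=1: r + 0k = 71.993 → ⌈·⌉ = 72
j=2: r + 1k = 326.826333… → ⌈·⌉ = 327
j=3: r + 2k = 581.659666… → ⌈·⌉ = 582
j=4: r + 3k = 836.493 → ⌈·⌉ = 837
j=5: r + 4k = 1091.326333… → ⌈·⌉ = 1092
j=6: r + 5k = 1346.159666… → ⌈·⌉ = 1347
j=7: r + 6k = 1600.993 → ⌈·⌉ = 1601
j=8: r + 7k = 1855.826333… → ⌈·⌉ = 1856
j=9: r + 8k = 2110.659666… → ⌈·⌉ = 2111
j=10: r + 9k = 2365.493 → ⌈·⌉ = 2366
j=11: r + 10k = 2620.326333… → ⌈·⌉ = 2621
j=12: r + 11k = 2875.159666… → ⌈·⌉ = 2876
j=13: r + 12k = 3129.993 → ⌈·⌉ = 3130
j=14: r + 13k = 3384.826333… → ⌈·⌉ = 3385
j=15: r + 14k = 3639.659666… → ⌈·⌉ = 3640
j=16: r + 15k = 3894.493 → ⌈·⌉ = 3895
j=17: r + 16k = 4149.326333… → ⌈·⌉ = 4150
j=18: r + 17k = 4404.159666… → ⌈·⌉ = 4405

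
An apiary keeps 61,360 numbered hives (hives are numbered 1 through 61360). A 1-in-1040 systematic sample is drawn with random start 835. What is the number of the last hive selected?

k = 1040
59th selection = r + (59−1)·k = 835 + 58×1040 = 835 + 60320 = 61155

61155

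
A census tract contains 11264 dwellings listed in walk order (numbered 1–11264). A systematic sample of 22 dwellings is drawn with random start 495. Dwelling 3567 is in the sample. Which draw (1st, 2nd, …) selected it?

7

k = 11264/22 = 512
position = (3567 − 495)/512 + 1 = 3072/512 + 1 = 6 + 1 = 7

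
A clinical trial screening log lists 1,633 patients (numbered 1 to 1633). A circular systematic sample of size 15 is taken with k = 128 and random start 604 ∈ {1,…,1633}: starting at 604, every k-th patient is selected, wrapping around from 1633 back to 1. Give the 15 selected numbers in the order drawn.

Selection 1: 604
Selection 2: 604 + 128 = 732
Selection 3: 732 + 128 = 860
Selection 4: 860 + 128 = 988
Selection 5: 988 + 128 = 1116
Selection 6: 1116 + 128 = 1244
Selection 7: 1244 + 128 = 1372
Selection 8: 1372 + 128 = 1500
Selection 9: 1500 + 128 = 1628
Selection 10: 1628 + 128 = 1756 → 1756 − 1633 = 123
Selection 11: 123 + 128 = 251
Selection 12: 251 + 128 = 379
Selection 13: 379 + 128 = 507
Selection 14: 507 + 128 = 635
Selection 15: 635 + 128 = 763

604, 732, 860, 988, 1116, 1244, 1372, 1500, 1628, 123, 251, 379, 507, 635, 763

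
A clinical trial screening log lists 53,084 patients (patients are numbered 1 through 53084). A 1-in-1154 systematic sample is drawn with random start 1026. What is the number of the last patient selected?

52956

k = 1154
46th selection = r + (46−1)·k = 1026 + 45×1154 = 1026 + 51930 = 52956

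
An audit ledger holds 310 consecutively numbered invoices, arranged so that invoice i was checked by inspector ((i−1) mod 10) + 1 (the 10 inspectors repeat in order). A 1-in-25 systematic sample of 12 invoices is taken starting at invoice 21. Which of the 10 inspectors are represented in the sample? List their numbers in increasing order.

1, 6

Consecutive selections differ by k = 25, so their inspector numbers differ by 25 mod 10 = 5.
gcd(25, 10) = 5, so the sample visits 10/5 = 2 distinct residues mod 10.
Start 21 is inspector 1; the inspectors hit are 1, 6.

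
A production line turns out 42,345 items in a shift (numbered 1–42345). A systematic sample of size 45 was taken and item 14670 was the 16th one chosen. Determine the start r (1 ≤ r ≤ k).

k = 42345/45 = 941
r = 14670 − (16−1)×941 = 14670 − 14115 = 555

555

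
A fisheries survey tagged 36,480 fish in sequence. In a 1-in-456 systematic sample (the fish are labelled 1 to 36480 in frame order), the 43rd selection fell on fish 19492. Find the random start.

k = 456
r = 19492 − (43−1)×456 = 19492 − 19152 = 340

340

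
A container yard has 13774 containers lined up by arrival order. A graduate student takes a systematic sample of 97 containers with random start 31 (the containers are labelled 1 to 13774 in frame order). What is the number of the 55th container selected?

7699

k = 13774/97 = 142
55th selection = r + (55−1)·k = 31 + 54×142 = 31 + 7668 = 7699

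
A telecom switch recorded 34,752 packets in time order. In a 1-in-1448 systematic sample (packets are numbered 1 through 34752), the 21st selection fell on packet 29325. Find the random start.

365

k = 1448
r = 29325 − (21−1)×1448 = 29325 − 28960 = 365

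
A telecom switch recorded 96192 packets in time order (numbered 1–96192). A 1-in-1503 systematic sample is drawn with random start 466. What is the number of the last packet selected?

k = 1503
64th selection = r + (64−1)·k = 466 + 63×1503 = 466 + 94689 = 95155

95155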